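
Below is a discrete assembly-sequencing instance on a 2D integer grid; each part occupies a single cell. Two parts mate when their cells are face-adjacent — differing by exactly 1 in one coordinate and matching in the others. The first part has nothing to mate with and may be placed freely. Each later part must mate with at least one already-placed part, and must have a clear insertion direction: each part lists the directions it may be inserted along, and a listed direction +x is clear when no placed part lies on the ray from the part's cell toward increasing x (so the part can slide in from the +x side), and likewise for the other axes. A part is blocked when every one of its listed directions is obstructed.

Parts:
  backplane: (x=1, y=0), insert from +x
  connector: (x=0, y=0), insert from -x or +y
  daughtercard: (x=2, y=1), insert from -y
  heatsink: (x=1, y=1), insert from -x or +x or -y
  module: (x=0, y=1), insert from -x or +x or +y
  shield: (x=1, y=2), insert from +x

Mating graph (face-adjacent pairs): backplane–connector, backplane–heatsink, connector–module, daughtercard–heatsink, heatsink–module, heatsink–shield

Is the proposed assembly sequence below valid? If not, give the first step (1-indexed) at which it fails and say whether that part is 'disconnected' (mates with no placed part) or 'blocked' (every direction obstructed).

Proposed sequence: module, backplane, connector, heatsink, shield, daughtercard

Invalid at step 2 (disconnected)

1. module@(0, 1) [-x clear] — {module}
2. backplane@(1, 0) — no placed neighbour ⇒ disconnected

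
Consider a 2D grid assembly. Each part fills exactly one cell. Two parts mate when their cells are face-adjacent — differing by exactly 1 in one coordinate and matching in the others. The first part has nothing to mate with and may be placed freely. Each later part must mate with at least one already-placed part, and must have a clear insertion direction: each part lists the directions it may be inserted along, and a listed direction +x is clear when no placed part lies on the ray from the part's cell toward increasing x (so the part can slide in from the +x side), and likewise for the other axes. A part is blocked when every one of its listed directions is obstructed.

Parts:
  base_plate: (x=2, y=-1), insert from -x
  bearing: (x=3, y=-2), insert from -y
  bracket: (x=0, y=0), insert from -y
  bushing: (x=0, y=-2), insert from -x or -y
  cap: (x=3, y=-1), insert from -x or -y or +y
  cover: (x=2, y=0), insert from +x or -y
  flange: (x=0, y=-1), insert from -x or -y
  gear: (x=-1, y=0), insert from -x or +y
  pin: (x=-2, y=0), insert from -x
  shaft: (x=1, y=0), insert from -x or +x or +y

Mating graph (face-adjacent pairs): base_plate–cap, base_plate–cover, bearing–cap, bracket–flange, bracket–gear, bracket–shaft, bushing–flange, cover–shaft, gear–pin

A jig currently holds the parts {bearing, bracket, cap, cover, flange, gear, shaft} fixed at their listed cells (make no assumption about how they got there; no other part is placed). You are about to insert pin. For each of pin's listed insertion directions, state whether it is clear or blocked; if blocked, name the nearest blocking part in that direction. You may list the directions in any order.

-x: clear

-x: ray from pin(-2, 0) has no placed part ⇒ clear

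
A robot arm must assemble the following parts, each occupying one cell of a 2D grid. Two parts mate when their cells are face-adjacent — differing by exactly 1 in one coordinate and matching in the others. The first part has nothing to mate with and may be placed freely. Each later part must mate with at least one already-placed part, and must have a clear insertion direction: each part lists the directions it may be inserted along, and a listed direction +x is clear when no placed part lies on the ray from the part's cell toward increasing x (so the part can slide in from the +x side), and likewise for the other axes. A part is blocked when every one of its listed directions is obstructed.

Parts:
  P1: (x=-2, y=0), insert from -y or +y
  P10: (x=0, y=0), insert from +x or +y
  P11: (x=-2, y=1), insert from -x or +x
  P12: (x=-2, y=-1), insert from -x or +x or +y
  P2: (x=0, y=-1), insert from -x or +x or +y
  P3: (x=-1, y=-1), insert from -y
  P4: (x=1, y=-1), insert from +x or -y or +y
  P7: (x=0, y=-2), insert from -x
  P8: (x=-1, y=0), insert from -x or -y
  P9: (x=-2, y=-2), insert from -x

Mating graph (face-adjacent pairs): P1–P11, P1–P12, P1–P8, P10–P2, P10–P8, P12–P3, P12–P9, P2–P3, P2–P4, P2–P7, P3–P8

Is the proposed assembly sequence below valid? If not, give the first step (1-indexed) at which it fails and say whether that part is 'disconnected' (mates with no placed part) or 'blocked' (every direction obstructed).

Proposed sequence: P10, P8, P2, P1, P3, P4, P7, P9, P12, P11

1. P10@(0, 0) [+x clear] — {P10}
2. P8@(-1, 0) [-x clear] — {P10, P8}
3. P2@(0, -1) [-x clear] — {P10, P2, P8}
4. P1@(-2, 0) [-y clear] — {P1, P10, P2, P8}
5. P3@(-1, -1) [-y clear] — {P1, P10, P2, P3, P8}
6. P4@(1, -1) [+x clear] — {P1, P10, P2, P3, P4, P8}
7. P7@(0, -2) [-x clear] — {P1, P10, P2, P3, P4, P7, P8}
8. P9@(-2, -2) — no placed neighbour ⇒ disconnected

Invalid at step 8 (disconnected)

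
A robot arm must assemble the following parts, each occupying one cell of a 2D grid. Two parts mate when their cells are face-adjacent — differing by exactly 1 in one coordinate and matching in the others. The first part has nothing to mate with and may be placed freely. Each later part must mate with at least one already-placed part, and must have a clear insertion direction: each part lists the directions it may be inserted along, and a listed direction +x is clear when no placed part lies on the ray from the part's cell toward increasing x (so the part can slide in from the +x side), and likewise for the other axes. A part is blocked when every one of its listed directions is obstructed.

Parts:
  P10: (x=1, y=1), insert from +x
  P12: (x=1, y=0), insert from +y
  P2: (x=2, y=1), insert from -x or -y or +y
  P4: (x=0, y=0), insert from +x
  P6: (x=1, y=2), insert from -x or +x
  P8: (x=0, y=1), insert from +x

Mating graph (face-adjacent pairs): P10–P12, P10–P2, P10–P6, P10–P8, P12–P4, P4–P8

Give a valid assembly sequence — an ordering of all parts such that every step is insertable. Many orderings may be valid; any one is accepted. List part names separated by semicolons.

1. P4@(0, 0) [+x clear] — {P4}
2. P12@(1, 0) [+y clear] — {P12, P4}
3. P8@(0, 1) [+x clear] — {P12, P4, P8}
4. P10@(1, 1) [+x clear] — {P10, P12, P4, P8}
5. P6@(1, 2) [-x clear] — {P10, P12, P4, P6, P8}
6. P2@(2, 1) [-y clear] — {P10, P12, P2, P4, P6, P8}

P4; P12; P8; P10; P6; P2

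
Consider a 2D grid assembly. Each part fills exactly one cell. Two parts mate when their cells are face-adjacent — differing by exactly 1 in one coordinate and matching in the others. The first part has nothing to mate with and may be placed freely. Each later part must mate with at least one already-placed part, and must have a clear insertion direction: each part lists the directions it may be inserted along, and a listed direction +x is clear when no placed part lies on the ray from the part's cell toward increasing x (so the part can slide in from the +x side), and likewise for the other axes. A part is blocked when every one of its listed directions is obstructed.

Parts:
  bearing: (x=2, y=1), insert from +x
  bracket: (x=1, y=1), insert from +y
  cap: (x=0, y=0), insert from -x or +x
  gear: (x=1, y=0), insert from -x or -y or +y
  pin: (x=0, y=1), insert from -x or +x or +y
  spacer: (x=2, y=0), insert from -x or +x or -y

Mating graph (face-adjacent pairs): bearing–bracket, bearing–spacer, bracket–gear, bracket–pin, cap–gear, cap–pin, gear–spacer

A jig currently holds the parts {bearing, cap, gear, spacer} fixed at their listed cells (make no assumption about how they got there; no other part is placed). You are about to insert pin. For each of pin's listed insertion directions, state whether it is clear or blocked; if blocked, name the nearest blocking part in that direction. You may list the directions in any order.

-x: ray from pin(0, 1) has no placed part ⇒ clear
+x: nearest on ray is bearing@(2, 1) ⇒ blocked
+y: ray from pin(0, 1) has no placed part ⇒ clear

+x: blocked by bearing; +y: clear; -x: clear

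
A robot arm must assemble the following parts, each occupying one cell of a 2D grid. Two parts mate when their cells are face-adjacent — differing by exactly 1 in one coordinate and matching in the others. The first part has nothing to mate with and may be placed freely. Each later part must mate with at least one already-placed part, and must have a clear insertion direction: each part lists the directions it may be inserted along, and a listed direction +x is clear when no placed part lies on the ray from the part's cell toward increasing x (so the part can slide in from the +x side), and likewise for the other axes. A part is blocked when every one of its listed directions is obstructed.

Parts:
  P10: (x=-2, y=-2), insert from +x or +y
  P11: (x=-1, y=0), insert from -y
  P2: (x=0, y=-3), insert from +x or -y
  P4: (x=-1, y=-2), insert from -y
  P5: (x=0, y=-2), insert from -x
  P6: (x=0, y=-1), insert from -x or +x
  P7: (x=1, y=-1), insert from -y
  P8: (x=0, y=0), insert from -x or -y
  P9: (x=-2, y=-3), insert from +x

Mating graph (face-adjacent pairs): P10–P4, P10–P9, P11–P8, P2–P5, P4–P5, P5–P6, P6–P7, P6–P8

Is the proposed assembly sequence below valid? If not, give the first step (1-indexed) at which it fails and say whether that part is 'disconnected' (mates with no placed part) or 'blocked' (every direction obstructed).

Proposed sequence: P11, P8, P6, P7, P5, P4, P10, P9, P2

1. P11@(-1, 0) [-y clear] — {P11}
2. P8@(0, 0) [-y clear] — {P11, P8}
3. P6@(0, -1) [-x clear] — {P11, P6, P8}
4. P7@(1, -1) [-y clear] — {P11, P6, P7, P8}
5. P5@(0, -2) [-x clear] — {P11, P5, P6, P7, P8}
6. P4@(-1, -2) [-y clear] — {P11, P4, P5, P6, P7, P8}
7. P10@(-2, -2) [+y clear] — {P10, P11, P4, P5, P6, P7, P8}
8. P9@(-2, -3) [+x clear] — {P10, P11, P4, P5, P6, P7, P8, P9}
9. P2@(0, -3) [+x clear] — {P10, P11, P2, P4, P5, P6, P7, P8, P9}

Valid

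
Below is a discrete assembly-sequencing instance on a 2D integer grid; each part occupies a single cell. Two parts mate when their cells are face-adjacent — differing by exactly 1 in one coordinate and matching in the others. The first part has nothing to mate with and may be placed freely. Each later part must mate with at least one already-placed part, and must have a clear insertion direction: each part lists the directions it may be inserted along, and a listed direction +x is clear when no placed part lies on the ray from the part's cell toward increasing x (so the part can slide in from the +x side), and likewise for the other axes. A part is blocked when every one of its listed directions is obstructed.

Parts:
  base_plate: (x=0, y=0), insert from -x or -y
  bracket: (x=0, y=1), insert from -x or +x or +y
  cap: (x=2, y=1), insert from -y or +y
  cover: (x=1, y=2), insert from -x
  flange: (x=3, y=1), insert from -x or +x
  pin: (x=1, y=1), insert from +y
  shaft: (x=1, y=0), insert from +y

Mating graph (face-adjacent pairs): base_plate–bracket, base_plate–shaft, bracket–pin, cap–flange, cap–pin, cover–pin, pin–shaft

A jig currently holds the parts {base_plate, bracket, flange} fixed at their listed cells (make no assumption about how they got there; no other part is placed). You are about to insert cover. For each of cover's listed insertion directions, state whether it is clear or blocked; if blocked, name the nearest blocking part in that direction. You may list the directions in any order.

-x: clear

-x: ray from cover(1, 2) has no placed part ⇒ clear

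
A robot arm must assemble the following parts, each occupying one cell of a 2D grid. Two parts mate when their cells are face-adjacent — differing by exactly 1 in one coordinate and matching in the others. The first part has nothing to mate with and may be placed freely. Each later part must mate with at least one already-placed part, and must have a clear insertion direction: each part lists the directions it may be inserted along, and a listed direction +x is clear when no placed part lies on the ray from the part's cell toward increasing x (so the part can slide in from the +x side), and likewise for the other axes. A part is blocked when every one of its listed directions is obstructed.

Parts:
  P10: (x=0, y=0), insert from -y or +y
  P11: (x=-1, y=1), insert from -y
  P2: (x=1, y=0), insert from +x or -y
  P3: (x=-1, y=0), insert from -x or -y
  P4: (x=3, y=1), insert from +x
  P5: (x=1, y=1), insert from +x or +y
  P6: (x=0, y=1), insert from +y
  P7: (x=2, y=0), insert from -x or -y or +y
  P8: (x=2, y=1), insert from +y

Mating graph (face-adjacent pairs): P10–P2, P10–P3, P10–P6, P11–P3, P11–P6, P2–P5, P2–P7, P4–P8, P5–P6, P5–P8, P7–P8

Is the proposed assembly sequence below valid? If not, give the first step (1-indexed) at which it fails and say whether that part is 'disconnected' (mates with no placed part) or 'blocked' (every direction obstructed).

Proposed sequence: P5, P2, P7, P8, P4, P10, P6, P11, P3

Valid

1. P5@(1, 1) [+x clear] — {P5}
2. P2@(1, 0) [+x clear] — {P2, P5}
3. P7@(2, 0) [-y clear] — {P2, P5, P7}
4. P8@(2, 1) [+y clear] — {P2, P5, P7, P8}
5. P4@(3, 1) [+x clear] — {P2, P4, P5, P7, P8}
6. P10@(0, 0) [-y clear] — {P10, P2, P4, P5, P7, P8}
7. P6@(0, 1) [+y clear] — {P10, P2, P4, P5, P6, P7, P8}
8. P11@(-1, 1) [-y clear] — {P10, P11, P2, P4, P5, P6, P7, P8}
9. P3@(-1, 0) [-x clear] — {P10, P11, P2, P3, P4, P5, P6, P7, P8}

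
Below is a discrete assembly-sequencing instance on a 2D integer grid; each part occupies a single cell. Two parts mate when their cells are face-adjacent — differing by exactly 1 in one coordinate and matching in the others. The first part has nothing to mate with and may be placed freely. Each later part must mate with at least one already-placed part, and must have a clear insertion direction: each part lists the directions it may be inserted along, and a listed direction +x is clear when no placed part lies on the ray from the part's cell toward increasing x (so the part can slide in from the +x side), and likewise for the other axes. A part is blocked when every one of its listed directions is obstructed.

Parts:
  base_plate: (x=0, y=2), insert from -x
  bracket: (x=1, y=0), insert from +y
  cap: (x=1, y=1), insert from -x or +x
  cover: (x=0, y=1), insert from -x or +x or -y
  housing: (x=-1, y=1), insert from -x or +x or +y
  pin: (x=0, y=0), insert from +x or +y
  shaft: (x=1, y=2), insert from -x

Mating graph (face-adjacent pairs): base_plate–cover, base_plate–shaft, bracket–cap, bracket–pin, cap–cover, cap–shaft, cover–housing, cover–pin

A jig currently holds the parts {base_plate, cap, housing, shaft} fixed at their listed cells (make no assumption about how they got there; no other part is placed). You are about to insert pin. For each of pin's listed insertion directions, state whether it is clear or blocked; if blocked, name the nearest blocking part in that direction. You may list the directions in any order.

+x: clear; +y: blocked by base_plate

+x: ray from pin(0, 0) has no placed part ⇒ clear
+y: nearest on ray is base_plate@(0, 2) ⇒ blocked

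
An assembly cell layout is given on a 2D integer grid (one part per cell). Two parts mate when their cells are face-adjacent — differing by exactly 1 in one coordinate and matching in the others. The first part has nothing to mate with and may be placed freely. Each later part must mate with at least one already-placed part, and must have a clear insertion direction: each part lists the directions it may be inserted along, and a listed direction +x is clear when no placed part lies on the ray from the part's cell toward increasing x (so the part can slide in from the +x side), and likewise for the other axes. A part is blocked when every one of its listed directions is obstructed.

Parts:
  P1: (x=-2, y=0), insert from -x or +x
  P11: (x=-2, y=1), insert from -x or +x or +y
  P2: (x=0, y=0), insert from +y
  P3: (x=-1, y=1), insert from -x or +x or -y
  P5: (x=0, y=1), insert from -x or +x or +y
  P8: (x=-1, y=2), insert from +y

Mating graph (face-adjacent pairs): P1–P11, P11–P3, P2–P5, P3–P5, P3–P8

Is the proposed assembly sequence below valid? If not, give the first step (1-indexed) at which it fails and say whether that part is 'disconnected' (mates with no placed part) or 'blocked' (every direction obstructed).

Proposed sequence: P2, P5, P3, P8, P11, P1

1. P2@(0, 0) [+y clear] — {P2}
2. P5@(0, 1) [-x clear] — {P2, P5}
3. P3@(-1, 1) [-x clear] — {P2, P3, P5}
4. P8@(-1, 2) [+y clear] — {P2, P3, P5, P8}
5. P11@(-2, 1) [-x clear] — {P11, P2, P3, P5, P8}
6. P1@(-2, 0) [-x clear] — {P1, P11, P2, P3, P5, P8}

Valid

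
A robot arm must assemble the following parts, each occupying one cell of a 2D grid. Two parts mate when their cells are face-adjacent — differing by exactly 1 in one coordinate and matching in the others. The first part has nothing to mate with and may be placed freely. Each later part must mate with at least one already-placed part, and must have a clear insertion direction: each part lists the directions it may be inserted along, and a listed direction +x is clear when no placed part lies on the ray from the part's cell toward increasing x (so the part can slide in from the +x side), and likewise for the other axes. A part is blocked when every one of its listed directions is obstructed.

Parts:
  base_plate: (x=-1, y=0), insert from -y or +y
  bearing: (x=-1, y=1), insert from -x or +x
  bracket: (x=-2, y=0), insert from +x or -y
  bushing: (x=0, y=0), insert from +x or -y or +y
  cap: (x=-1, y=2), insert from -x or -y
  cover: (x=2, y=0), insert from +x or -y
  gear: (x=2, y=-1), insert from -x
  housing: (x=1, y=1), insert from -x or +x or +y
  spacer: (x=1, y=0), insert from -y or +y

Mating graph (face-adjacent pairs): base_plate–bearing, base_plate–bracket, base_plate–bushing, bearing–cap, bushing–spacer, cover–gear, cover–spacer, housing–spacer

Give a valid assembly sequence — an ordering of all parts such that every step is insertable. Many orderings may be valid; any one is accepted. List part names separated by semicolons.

1. bracket@(-2, 0) [+x clear] — {bracket}
2. base_plate@(-1, 0) [-y clear] — {base_plate, bracket}
3. bushing@(0, 0) [+x clear] — {base_plate, bracket, bushing}
4. spacer@(1, 0) [-y clear] — {base_plate, bracket, bushing, spacer}
5. cover@(2, 0) [+x clear] — {base_plate, bracket, bushing, cover, spacer}
6. bearing@(-1, 1) [-x clear] — {base_plate, bearing, bracket, bushing, cover, spacer}
7. cap@(-1, 2) [-x clear] — {base_plate, bearing, bracket, bushing, cap, cover, spacer}
8. gear@(2, -1) [-x clear] — {base_plate, bearing, bracket, bushing, cap, cover, gear, spacer}
9. housing@(1, 1) [+x clear] — {base_plate, bearing, bracket, bushing, cap, cover, gear, housing, spacer}

bracket; base_plate; bushing; spacer; cover; bearing; cap; gear; housing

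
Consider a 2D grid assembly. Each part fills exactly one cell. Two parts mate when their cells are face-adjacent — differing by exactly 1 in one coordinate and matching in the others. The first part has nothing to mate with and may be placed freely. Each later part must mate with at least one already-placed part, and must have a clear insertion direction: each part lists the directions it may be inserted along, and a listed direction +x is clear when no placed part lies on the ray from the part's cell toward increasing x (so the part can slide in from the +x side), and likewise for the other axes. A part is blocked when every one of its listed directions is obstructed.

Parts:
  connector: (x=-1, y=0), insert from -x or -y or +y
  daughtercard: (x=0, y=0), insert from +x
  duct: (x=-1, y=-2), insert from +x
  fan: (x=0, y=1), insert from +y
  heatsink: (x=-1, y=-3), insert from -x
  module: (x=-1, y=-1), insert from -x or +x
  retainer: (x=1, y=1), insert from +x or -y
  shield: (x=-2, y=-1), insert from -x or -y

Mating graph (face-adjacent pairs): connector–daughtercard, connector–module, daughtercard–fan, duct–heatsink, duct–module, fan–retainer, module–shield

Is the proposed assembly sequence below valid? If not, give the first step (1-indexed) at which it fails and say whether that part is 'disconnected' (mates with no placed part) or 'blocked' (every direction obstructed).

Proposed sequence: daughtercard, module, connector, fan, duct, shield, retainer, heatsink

1. daughtercard@(0, 0) [+x clear] — {daughtercard}
2. module@(-1, -1) — no placed neighbour ⇒ disconnected

Invalid at step 2 (disconnected)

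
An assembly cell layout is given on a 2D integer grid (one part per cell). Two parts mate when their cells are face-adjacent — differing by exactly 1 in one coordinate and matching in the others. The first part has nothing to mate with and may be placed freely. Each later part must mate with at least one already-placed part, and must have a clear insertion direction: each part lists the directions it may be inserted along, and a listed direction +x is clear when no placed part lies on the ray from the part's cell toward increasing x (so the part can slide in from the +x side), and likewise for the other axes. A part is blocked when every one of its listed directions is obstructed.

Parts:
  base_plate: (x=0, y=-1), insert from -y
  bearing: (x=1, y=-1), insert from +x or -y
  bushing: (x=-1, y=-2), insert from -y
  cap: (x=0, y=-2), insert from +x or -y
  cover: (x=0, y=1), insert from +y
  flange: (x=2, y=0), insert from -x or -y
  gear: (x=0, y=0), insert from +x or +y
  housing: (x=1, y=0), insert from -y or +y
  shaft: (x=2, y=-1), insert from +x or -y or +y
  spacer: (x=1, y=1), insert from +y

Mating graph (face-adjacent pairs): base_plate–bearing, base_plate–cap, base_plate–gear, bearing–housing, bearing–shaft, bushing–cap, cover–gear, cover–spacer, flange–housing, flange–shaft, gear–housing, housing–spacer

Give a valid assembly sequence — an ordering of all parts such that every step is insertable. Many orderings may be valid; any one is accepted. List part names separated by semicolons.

housing; flange; gear; base_plate; cap; spacer; bushing; bearing; shaft; cover

1. housing@(1, 0) [-y clear] — {housing}
2. flange@(2, 0) [-y clear] — {flange, housing}
3. gear@(0, 0) [+y clear] — {flange, gear, housing}
4. base_plate@(0, -1) [-y clear] — {base_plate, flange, gear, housing}
5. cap@(0, -2) [+x clear] — {base_plate, cap, flange, gear, housing}
6. spacer@(1, 1) [+y clear] — {base_plate, cap, flange, gear, housing, spacer}
7. bushing@(-1, -2) [-y clear] — {base_plate, bushing, cap, flange, gear, housing, spacer}
8. bearing@(1, -1) [+x clear] — {base_plate, bearing, bushing, cap, flange, gear, housing, spacer}
9. shaft@(2, -1) [+x clear] — {base_plate, bearing, bushing, cap, flange, gear, housing, shaft, spacer}
10. cover@(0, 1) [+y clear] — {base_plate, bearing, bushing, cap, cover, flange, gear, housing, shaft, spacer}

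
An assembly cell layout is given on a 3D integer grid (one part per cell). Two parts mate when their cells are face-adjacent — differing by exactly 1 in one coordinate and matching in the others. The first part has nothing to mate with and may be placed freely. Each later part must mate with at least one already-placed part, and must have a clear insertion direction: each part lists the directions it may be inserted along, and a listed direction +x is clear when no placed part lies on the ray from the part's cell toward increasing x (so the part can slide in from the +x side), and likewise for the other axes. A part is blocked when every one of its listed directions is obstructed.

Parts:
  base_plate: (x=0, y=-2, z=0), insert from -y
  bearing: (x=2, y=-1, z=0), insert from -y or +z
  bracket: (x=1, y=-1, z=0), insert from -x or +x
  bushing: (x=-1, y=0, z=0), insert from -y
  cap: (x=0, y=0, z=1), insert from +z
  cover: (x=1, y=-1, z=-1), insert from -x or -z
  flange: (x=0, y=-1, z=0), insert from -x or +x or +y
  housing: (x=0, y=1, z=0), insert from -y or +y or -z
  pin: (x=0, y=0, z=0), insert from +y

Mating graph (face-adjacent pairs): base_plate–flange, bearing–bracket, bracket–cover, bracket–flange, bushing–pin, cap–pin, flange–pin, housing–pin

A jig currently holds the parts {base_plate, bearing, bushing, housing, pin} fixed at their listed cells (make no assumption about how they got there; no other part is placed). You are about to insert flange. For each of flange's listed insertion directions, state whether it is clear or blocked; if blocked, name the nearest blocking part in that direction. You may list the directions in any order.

-x: ray from flange(0, -1, 0) has no placed part ⇒ clear
+x: nearest on ray is bearing@(2, -1, 0) ⇒ blocked
+y: nearest on ray is pin@(0, 0, 0) ⇒ blocked

+x: blocked by bearing; +y: blocked by pin; -x: clear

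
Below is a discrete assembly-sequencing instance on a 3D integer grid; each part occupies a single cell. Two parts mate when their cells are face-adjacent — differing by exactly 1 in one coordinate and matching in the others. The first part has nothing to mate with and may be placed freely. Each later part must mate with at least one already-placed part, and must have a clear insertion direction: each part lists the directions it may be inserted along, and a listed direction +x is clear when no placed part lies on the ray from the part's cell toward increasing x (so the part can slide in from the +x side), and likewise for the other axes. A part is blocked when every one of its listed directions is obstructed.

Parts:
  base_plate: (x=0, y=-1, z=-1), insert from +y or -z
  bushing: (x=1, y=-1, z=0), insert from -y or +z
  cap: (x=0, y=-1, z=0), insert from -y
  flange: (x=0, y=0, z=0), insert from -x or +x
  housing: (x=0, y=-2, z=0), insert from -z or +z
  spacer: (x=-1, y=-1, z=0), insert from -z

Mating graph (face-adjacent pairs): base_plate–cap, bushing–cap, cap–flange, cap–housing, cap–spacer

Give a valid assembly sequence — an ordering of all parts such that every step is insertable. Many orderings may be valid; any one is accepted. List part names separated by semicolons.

1. cap@(0, -1, 0) [-y clear] — {cap}
2. flange@(0, 0, 0) [-x clear] — {cap, flange}
3. spacer@(-1, -1, 0) [-z clear] — {cap, flange, spacer}
4. base_plate@(0, -1, -1) [+y clear] — {base_plate, cap, flange, spacer}
5. housing@(0, -2, 0) [-z clear] — {base_plate, cap, flange, housing, spacer}
6. bushing@(1, -1, 0) [-y clear] — {base_plate, bushing, cap, flange, housing, spacer}

cap; flange; spacer; base_plate; housing; bushing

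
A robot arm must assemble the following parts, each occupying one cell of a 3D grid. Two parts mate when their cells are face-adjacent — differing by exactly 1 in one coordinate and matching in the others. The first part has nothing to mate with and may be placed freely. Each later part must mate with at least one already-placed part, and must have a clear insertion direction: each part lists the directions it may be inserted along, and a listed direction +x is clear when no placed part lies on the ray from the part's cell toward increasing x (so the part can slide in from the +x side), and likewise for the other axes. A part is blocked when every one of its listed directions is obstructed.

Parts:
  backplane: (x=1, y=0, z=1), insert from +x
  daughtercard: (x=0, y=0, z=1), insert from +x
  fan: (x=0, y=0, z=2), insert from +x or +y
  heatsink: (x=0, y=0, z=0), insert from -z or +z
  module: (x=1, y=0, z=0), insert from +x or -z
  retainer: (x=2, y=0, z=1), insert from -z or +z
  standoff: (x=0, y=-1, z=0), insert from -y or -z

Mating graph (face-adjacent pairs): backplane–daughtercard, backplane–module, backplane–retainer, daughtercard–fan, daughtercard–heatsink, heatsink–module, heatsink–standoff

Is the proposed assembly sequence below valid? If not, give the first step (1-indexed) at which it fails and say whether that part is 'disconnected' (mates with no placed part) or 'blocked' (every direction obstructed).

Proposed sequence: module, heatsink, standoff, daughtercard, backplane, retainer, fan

Valid

1. module@(1, 0, 0) [+x clear] — {module}
2. heatsink@(0, 0, 0) [-z clear] — {heatsink, module}
3. standoff@(0, -1, 0) [-y clear] — {heatsink, module, standoff}
4. daughtercard@(0, 0, 1) [+x clear] — {daughtercard, heatsink, module, standoff}
5. backplane@(1, 0, 1) [+x clear] — {backplane, daughtercard, heatsink, module, standoff}
6. retainer@(2, 0, 1) [-z clear] — {backplane, daughtercard, heatsink, module, retainer, standoff}
7. fan@(0, 0, 2) [+x clear] — {backplane, daughtercard, fan, heatsink, module, retainer, standoff}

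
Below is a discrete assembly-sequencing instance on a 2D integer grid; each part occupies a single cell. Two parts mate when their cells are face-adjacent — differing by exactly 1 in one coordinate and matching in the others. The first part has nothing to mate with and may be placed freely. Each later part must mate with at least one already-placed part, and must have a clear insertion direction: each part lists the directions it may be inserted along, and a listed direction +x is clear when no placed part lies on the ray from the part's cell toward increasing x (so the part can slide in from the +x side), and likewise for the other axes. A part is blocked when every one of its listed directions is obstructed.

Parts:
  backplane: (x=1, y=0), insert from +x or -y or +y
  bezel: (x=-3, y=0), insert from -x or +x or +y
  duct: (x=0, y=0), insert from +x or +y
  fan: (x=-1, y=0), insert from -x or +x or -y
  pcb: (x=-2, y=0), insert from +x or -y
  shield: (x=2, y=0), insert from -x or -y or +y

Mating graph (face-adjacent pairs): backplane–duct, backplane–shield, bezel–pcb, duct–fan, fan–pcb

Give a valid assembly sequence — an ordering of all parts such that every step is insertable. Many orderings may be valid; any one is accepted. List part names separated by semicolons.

fan; duct; backplane; pcb; bezel; shield

1. fan@(-1, 0) [-x clear] — {fan}
2. duct@(0, 0) [+x clear] — {duct, fan}
3. backplane@(1, 0) [+x clear] — {backplane, duct, fan}
4. pcb@(-2, 0) [-y clear] — {backplane, duct, fan, pcb}
5. bezel@(-3, 0) [-x clear] — {backplane, bezel, duct, fan, pcb}
6. shield@(2, 0) [-y clear] — {backplane, bezel, duct, fan, pcb, shield}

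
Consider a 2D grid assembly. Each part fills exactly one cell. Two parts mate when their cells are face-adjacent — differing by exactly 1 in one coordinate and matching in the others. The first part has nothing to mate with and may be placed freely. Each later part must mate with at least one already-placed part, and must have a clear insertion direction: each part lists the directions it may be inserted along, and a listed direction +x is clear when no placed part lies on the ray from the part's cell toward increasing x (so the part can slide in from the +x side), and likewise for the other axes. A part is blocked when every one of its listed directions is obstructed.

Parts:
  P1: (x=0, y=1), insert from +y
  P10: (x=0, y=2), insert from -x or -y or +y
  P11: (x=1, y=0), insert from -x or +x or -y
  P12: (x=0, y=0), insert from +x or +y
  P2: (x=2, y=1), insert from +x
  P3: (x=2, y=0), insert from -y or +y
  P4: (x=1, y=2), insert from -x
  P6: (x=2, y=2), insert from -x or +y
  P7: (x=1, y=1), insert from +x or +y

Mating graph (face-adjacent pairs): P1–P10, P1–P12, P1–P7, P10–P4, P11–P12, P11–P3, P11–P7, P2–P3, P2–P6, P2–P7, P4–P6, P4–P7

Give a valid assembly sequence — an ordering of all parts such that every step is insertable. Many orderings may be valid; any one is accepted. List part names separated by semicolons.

1. P11@(1, 0) [-x clear] — {P11}
2. P7@(1, 1) [+x clear] — {P11, P7}
3. P4@(1, 2) [-x clear] — {P11, P4, P7}
4. P3@(2, 0) [-y clear] — {P11, P3, P4, P7}
5. P6@(2, 2) [+y clear] — {P11, P3, P4, P6, P7}
6. P2@(2, 1) [+x clear] — {P11, P2, P3, P4, P6, P7}
7. P12@(0, 0) [+y clear] — {P11, P12, P2, P3, P4, P6, P7}
8. P1@(0, 1) [+y clear] — {P1, P11, P12, P2, P3, P4, P6, P7}
9. P10@(0, 2) [-x clear] — {P1, P10, P11, P12, P2, P3, P4, P6, P7}

P11; P7; P4; P3; P6; P2; P12; P1; P10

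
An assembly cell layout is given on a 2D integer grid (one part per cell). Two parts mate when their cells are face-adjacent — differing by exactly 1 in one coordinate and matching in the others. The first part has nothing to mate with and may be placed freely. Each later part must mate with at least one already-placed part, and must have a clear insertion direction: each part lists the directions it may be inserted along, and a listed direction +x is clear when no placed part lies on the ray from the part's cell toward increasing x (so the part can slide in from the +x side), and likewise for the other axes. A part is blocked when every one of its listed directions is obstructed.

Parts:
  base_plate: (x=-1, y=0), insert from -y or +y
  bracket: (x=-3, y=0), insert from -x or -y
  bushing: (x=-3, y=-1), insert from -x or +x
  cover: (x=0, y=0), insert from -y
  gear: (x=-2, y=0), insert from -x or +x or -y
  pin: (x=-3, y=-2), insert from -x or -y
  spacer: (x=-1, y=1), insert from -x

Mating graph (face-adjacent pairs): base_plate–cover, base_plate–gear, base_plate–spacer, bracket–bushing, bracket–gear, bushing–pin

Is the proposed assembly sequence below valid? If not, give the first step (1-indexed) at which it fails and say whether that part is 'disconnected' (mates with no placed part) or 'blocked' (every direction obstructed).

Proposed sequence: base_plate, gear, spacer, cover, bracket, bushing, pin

1. base_plate@(-1, 0) [-y clear] — {base_plate}
2. gear@(-2, 0) [-x clear] — {base_plate, gear}
3. spacer@(-1, 1) [-x clear] — {base_plate, gear, spacer}
4. cover@(0, 0) [-y clear] — {base_plate, cover, gear, spacer}
5. bracket@(-3, 0) [-x clear] — {base_plate, bracket, cover, gear, spacer}
6. bushing@(-3, -1) [-x clear] — {base_plate, bracket, bushing, cover, gear, spacer}
7. pin@(-3, -2) [-x clear] — {base_plate, bracket, bushing, cover, gear, pin, spacer}

Valid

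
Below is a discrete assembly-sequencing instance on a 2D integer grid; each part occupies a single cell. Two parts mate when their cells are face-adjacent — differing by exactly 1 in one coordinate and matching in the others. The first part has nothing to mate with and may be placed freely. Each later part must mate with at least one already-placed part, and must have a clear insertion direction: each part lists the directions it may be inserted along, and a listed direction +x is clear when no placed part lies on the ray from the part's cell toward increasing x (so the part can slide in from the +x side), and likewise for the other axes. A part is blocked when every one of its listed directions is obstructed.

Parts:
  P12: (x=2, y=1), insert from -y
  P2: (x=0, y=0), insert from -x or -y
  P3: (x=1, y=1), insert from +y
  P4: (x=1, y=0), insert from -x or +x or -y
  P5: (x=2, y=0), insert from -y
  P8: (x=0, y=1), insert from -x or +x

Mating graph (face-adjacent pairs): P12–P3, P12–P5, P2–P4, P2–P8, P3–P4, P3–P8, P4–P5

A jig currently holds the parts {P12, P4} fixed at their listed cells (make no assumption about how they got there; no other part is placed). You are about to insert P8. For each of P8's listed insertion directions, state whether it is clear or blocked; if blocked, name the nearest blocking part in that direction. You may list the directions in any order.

-x: ray from P8(0, 1) has no placed part ⇒ clear
+x: nearest on ray is P12@(2, 1) ⇒ blocked

+x: blocked by P12; -x: clear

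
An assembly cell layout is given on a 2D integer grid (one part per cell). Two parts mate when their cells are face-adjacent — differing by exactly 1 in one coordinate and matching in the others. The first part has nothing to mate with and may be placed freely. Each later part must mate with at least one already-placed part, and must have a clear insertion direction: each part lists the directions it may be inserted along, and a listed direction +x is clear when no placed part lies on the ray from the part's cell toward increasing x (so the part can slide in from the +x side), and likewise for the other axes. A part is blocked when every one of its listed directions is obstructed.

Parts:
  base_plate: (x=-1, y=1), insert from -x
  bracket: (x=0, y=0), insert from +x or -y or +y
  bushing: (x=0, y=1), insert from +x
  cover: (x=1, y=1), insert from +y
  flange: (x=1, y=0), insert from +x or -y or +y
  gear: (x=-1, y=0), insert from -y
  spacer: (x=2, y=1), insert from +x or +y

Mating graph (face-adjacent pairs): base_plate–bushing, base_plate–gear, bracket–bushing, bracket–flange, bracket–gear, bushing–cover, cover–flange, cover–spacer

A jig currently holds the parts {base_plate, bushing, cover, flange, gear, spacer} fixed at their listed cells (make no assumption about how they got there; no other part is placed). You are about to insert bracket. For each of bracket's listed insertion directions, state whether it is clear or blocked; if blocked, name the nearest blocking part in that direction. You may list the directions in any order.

+x: nearest on ray is flange@(1, 0) ⇒ blocked
-y: ray from bracket(0, 0) has no placed part ⇒ clear
+y: nearest on ray is bushing@(0, 1) ⇒ blocked

+x: blocked by flange; +y: blocked by bushing; -y: clear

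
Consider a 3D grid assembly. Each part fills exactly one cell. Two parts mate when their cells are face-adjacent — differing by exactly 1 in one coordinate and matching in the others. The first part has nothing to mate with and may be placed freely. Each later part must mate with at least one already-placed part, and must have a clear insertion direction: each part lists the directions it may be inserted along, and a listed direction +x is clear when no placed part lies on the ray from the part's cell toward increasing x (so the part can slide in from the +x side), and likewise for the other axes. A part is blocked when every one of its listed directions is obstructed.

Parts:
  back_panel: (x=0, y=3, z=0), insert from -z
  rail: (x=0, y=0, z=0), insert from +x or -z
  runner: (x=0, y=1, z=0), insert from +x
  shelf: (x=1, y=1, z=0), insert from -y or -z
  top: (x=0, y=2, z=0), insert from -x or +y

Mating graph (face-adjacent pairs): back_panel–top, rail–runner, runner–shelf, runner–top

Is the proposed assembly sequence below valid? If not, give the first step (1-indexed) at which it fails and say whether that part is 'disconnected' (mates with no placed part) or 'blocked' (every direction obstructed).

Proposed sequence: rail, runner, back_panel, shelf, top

1. rail@(0, 0, 0) [+x clear] — {rail}
2. runner@(0, 1, 0) [+x clear] — {rail, runner}
3. back_panel@(0, 3, 0) — no placed neighbour ⇒ disconnected

Invalid at step 3 (disconnected)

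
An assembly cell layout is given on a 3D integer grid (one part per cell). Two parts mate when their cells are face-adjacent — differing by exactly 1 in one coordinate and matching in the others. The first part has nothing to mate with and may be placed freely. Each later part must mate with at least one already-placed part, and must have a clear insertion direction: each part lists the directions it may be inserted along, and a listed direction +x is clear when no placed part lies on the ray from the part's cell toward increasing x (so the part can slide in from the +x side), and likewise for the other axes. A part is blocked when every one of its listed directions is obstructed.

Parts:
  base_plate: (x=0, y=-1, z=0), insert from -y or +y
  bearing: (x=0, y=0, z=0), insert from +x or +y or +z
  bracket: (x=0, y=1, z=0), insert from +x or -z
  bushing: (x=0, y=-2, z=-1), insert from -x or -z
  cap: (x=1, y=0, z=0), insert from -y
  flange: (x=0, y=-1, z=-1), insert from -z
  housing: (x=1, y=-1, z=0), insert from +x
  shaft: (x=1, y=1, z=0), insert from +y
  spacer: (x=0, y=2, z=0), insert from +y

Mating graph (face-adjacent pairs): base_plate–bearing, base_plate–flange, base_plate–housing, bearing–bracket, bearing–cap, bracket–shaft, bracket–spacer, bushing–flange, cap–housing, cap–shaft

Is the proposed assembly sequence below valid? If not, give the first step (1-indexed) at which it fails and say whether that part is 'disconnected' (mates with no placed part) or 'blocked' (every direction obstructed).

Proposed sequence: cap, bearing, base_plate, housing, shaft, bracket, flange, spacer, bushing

Valid

1. cap@(1, 0, 0) [-y clear] — {cap}
2. bearing@(0, 0, 0) [+y clear] — {bearing, cap}
3. base_plate@(0, -1, 0) [-y clear] — {base_plate, bearing, cap}
4. housing@(1, -1, 0) [+x clear] — {base_plate, bearing, cap, housing}
5. shaft@(1, 1, 0) [+y clear] — {base_plate, bearing, cap, housing, shaft}
6. bracket@(0, 1, 0) [-z clear] — {base_plate, bearing, bracket, cap, housing, shaft}
7. flange@(0, -1, -1) [-z clear] — {base_plate, bearing, bracket, cap, flange, housing, shaft}
8. spacer@(0, 2, 0) [+y clear] — {base_plate, bearing, bracket, cap, flange, housing, shaft, spacer}
9. bushing@(0, -2, -1) [-x clear] — {base_plate, bearing, bracket, bushing, cap, flange, housing, shaft, spacer}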